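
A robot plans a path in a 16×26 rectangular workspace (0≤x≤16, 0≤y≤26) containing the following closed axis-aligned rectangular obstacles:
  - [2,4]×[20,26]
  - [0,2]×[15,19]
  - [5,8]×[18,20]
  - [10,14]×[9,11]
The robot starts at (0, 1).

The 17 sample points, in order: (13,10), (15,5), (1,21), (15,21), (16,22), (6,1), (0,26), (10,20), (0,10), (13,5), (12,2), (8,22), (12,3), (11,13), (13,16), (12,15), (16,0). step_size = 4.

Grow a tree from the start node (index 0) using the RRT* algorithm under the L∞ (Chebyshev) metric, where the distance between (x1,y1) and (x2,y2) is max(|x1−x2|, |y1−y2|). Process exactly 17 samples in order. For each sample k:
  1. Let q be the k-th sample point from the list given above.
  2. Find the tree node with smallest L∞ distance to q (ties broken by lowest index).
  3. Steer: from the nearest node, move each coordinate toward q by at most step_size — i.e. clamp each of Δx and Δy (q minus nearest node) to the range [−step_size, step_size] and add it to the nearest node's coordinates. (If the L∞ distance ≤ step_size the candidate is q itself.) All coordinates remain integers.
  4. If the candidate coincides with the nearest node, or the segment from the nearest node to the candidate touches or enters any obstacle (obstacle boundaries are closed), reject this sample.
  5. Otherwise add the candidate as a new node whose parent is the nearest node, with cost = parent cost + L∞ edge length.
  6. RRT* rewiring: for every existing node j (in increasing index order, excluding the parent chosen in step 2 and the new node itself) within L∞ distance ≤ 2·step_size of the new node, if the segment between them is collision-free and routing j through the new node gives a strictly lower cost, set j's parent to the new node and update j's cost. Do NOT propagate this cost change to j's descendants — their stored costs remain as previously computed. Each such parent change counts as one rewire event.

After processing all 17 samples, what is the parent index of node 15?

1. q=(13,10) nearest=0 d=13 new=(4,5) → add node 1 parent=0 cost=4
2. q=(15,5) nearest=1 d=11 new=(8,5) → add node 2 parent=1 cost=8
3. q=(1,21) nearest=1 d=16 new=(1,9) → add node 3 parent=1 cost=8
4. q=(15,21) nearest=3 d=14 new=(5,13) → add node 4 parent=3 cost=12
5. q=(16,22) nearest=4 d=11 new=(9,17) → add node 5 parent=4 cost=16
6. q=(6,1) nearest=1 d=4 new=(6,1) → add node 6 parent=1 cost=8
7. q=(0,26) nearest=5 d=9 new=(5,21) → blocked by [5,8]×[18,20], reject
8. q=(10,20) nearest=5 d=3 new=(10,20) → add node 7 parent=5 cost=19
9. q=(0,10) nearest=3 d=1 new=(0,10) → add node 8 parent=3 cost=9
10. q=(13,5) nearest=2 d=5 new=(12,5) → add node 9 parent=2 cost=12
11. q=(12,2) nearest=9 d=3 new=(12,2) → add node 10 parent=9 cost=15
12. q=(8,22) nearest=7 d=2 new=(8,22) → add node 11 parent=7 cost=21
13. q=(12,3) nearest=10 d=1 new=(12,3) → add node 12 parent=10 cost=16
14. q=(11,13) nearest=5 d=4 new=(11,13) → add node 13 parent=5 cost=20
15. q=(13,16) nearest=13 d=3 new=(13,16) → add node 14 parent=13 cost=23
16. q=(12,15) nearest=14 d=1 new=(12,15) → add node 15 parent=14 cost=24
17. q=(16,0) nearest=10 d=4 new=(16,0) → add node 16 parent=10 cost=19

Parent of node 15: 14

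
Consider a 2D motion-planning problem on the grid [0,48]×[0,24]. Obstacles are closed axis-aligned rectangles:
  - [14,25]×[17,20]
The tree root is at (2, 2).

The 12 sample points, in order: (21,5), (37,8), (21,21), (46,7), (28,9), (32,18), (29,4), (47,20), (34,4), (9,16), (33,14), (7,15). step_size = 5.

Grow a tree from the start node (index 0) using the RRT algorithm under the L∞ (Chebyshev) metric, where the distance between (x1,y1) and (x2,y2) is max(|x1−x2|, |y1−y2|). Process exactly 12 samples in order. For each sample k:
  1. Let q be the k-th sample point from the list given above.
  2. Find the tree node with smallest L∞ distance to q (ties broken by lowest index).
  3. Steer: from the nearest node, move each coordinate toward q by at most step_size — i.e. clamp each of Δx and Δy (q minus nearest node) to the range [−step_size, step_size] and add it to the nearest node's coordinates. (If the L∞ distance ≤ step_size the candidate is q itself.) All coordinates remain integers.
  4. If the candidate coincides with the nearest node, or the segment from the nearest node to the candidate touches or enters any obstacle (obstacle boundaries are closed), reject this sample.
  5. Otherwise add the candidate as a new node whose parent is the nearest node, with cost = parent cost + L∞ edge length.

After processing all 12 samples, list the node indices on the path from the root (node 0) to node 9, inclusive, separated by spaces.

Path: 0 1 2 3 4 5 7 9

1. q=(21,5) nearest=0 d=19 new=(7,5) → add node 1 parent=0 cost=5
2. q=(37,8) nearest=1 d=30 new=(12,8) → add node 2 parent=1 cost=10
3. q=(21,21) nearest=2 d=13 new=(17,13) → add node 3 parent=2 cost=15
4. q=(46,7) nearest=3 d=29 new=(22,8) → add node 4 parent=3 cost=20
5. q=(28,9) nearest=4 d=6 new=(27,9) → add node 5 parent=4 cost=25
6. q=(32,18) nearest=5 d=9 new=(32,14) → add node 6 parent=5 cost=30
7. q=(29,4) nearest=5 d=5 new=(29,4) → add node 7 parent=5 cost=30
8. q=(47,20) nearest=6 d=15 new=(37,19) → add node 8 parent=6 cost=35
9. q=(34,4) nearest=7 d=5 new=(34,4) → add node 9 parent=7 cost=35
10. q=(9,16) nearest=2 d=8 new=(9,13) → add node 10 parent=2 cost=15
11. q=(33,14) nearest=6 d=1 new=(33,14) → add node 11 parent=6 cost=31
12. q=(7,15) nearest=10 d=2 new=(7,15) → add node 12 parent=10 cost=17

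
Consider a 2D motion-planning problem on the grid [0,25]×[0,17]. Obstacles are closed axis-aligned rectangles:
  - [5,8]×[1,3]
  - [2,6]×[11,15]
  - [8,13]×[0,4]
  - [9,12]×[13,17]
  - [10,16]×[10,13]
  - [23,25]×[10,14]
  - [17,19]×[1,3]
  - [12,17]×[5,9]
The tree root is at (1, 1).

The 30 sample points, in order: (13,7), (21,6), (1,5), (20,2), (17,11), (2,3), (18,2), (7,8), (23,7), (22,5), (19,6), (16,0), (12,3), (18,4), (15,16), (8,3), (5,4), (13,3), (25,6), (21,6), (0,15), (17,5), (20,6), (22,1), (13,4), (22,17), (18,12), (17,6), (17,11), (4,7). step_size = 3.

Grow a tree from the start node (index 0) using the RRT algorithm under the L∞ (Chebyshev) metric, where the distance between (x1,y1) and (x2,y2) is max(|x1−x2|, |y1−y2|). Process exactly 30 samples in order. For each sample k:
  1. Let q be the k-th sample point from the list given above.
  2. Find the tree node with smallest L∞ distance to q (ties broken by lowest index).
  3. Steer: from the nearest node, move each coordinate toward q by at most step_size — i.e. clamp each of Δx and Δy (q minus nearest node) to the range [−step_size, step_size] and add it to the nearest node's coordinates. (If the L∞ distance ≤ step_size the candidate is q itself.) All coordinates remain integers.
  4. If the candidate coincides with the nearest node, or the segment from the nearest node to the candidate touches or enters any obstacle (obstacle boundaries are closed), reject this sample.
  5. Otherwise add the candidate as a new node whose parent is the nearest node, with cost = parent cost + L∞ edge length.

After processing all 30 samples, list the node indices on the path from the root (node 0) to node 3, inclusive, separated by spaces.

Path: 0 1 3

1. q=(13,7) nearest=0 d=12 new=(4,4) → add node 1 parent=0 cost=3
2. q=(21,6) nearest=1 d=17 new=(7,6) → add node 2 parent=1 cost=6
3. q=(1,5) nearest=1 d=3 new=(1,5) → add node 3 parent=1 cost=6
4. q=(20,2) nearest=2 d=13 new=(10,3) → blocked by [8,13]×[0,4], reject
5. q=(17,11) nearest=2 d=10 new=(10,9) → add node 4 parent=2 cost=9
6. q=(2,3) nearest=0 d=2 new=(2,3) → add node 5 parent=0 cost=2
7. q=(18,2) nearest=4 d=8 new=(13,6) → blocked by [12,17]×[5,9], reject
8. q=(7,8) nearest=2 d=2 new=(7,8) → add node 6 parent=2 cost=8
9. q=(23,7) nearest=4 d=13 new=(13,7) → blocked by [12,17]×[5,9], reject
10. q=(22,5) nearest=4 d=12 new=(13,6) → blocked by [12,17]×[5,9], reject
11. q=(19,6) nearest=4 d=9 new=(13,6) → blocked by [12,17]×[5,9], reject
12. q=(16,0) nearest=2 d=9 new=(10,3) → blocked by [8,13]×[0,4], reject
13. q=(12,3) nearest=2 d=5 new=(10,3) → blocked by [8,13]×[0,4], reject
14. q=(18,4) nearest=4 d=8 new=(13,6) → blocked by [12,17]×[5,9], reject
15. q=(15,16) nearest=4 d=7 new=(13,12) → blocked by [10,16]×[10,13], reject
16. q=(8,3) nearest=2 d=3 new=(8,3) → blocked by [5,8]×[1,3], reject
17. q=(5,4) nearest=1 d=1 new=(5,4) → add node 7 parent=1 cost=4
18. q=(13,3) nearest=2 d=6 new=(10,3) → blocked by [8,13]×[0,4], reject
19. q=(25,6) nearest=4 d=15 new=(13,6) → blocked by [12,17]×[5,9], reject
20. q=(21,6) nearest=4 d=11 new=(13,6) → blocked by [12,17]×[5,9], reject
21. q=(0,15) nearest=6 d=7 new=(4,11) → blocked by [2,6]×[11,15], reject
22. q=(17,5) nearest=4 d=7 new=(13,6) → blocked by [12,17]×[5,9], reject
23. q=(20,6) nearest=4 d=10 new=(13,6) → blocked by [12,17]×[5,9], reject
24. q=(22,1) nearest=4 d=12 new=(13,6) → blocked by [12,17]×[5,9], reject
25. q=(13,4) nearest=4 d=5 new=(13,6) → blocked by [12,17]×[5,9], reject
26. q=(22,17) nearest=4 d=12 new=(13,12) → blocked by [10,16]×[10,13], reject
27. q=(18,12) nearest=4 d=8 new=(13,12) → blocked by [10,16]×[10,13], reject
28. q=(17,6) nearest=4 d=7 new=(13,6) → blocked by [12,17]×[5,9], reject
29. q=(17,11) nearest=4 d=7 new=(13,11) → blocked by [10,16]×[10,13], reject
30. q=(4,7) nearest=1 d=3 new=(4,7) → add node 8 parent=1 cost=6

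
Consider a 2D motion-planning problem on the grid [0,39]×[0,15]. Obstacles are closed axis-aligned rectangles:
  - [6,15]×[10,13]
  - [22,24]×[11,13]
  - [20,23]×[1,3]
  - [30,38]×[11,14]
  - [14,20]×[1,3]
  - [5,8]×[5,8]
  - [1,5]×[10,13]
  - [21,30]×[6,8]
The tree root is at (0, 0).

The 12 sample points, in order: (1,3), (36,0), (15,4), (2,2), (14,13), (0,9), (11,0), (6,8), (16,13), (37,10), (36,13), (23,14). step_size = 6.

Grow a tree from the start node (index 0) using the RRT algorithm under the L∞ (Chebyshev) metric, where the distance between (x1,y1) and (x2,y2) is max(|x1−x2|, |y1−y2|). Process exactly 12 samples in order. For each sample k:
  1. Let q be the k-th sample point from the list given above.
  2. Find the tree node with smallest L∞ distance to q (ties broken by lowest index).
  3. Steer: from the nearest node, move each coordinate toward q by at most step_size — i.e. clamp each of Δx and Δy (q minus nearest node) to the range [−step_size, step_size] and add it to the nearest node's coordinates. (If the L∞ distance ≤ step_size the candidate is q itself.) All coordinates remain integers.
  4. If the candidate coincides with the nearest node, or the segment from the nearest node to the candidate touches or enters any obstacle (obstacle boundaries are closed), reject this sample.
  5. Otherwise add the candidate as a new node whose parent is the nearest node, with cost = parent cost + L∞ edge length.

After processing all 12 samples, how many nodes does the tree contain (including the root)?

1. q=(1,3) nearest=0 d=3 new=(1,3) → add node 1 parent=0 cost=3
2. q=(36,0) nearest=1 d=35 new=(7,0) → add node 2 parent=1 cost=9
3. q=(15,4) nearest=2 d=8 new=(13,4) → add node 3 parent=2 cost=15
4. q=(2,2) nearest=1 d=1 new=(2,2) → add node 4 parent=1 cost=4
5. q=(14,13) nearest=3 d=9 new=(14,10) → blocked by [6,15]×[10,13], reject
6. q=(0,9) nearest=1 d=6 new=(0,9) → add node 5 parent=1 cost=9
7. q=(11,0) nearest=2 d=4 new=(11,0) → add node 6 parent=2 cost=13
8. q=(6,8) nearest=1 d=5 new=(6,8) → blocked by [5,8]×[5,8], reject
9. q=(16,13) nearest=3 d=9 new=(16,10) → add node 7 parent=3 cost=21
10. q=(37,10) nearest=7 d=21 new=(22,10) → add node 8 parent=7 cost=27
11. q=(36,13) nearest=8 d=14 new=(28,13) → blocked by [22,24]×[11,13], reject
12. q=(23,14) nearest=8 d=4 new=(23,14) → blocked by [22,24]×[11,13], reject

Node count: 9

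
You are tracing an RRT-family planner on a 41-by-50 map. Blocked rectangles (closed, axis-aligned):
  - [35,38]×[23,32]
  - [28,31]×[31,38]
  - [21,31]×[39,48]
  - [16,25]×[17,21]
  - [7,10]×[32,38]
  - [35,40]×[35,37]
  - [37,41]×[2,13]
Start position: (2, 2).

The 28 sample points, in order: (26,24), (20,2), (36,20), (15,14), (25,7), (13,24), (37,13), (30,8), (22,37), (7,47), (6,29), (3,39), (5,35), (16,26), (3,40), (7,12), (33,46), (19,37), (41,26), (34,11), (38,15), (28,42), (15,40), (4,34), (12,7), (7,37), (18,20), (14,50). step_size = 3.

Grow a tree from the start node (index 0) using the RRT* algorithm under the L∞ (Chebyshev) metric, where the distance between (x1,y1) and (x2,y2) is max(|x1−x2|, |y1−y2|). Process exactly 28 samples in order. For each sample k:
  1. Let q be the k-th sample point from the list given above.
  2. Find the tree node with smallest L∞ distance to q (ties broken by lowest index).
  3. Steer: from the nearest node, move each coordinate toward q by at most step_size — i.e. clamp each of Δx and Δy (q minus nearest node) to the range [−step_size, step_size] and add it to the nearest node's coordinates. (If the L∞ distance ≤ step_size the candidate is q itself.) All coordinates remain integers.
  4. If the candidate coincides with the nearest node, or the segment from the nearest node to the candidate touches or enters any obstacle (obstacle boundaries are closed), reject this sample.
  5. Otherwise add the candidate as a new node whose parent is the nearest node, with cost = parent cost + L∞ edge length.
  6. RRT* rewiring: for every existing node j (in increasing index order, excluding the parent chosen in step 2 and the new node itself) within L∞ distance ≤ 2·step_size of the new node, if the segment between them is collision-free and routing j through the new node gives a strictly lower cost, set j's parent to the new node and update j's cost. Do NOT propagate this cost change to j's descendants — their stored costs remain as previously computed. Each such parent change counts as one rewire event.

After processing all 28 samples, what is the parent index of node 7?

Parent of node 7: 5

1. q=(26,24) nearest=0 d=24 new=(5,5) → add node 1 parent=0 cost=3
2. q=(20,2) nearest=1 d=15 new=(8,2) → add node 2 parent=1 cost=6
3. q=(36,20) nearest=2 d=28 new=(11,5) → add node 3 parent=2 cost=9
4. q=(15,14) nearest=3 d=9 new=(14,8) → add node 4 parent=3 cost=12
5. q=(25,7) nearest=4 d=11 new=(17,7) → add node 5 parent=4 cost=15
6. q=(13,24) nearest=4 d=16 new=(13,11) → add node 6 parent=4 cost=15
7. q=(37,13) nearest=5 d=20 new=(20,10) → add node 7 parent=5 cost=18
8. q=(30,8) nearest=7 d=10 new=(23,8) → add node 8 parent=7 cost=21
9. q=(22,37) nearest=6 d=26 new=(16,14) → add node 9 parent=6 cost=18
10. q=(7,47) nearest=9 d=33 new=(13,17) → add node 10 parent=9 cost=21
11. q=(6,29) nearest=10 d=12 new=(10,20) → add node 11 parent=10 cost=24
12. q=(3,39) nearest=11 d=19 new=(7,23) → add node 12 parent=11 cost=27
13. q=(5,35) nearest=12 d=12 new=(5,26) → add node 13 parent=12 cost=30
14. q=(16,26) nearest=11 d=6 new=(13,23) → add node 14 parent=11 cost=27
15. q=(3,40) nearest=13 d=14 new=(3,29) → add node 15 parent=13 cost=33
16. q=(7,12) nearest=6 d=6 new=(10,12) → add node 16 parent=6 cost=18
17. q=(33,46) nearest=14 d=23 new=(16,26) → add node 17 parent=14 cost=30
18. q=(19,37) nearest=17 d=11 new=(19,29) → add node 18 parent=17 cost=33
19. q=(41,26) nearest=8 d=18 new=(26,11) → add node 19 parent=8 cost=24
20. q=(34,11) nearest=19 d=8 new=(29,11) → add node 20 parent=19 cost=27
21. q=(38,15) nearest=20 d=9 new=(32,14) → add node 21 parent=20 cost=30
22. q=(28,42) nearest=18 d=13 new=(22,32) → add node 22 parent=18 cost=36
23. q=(15,40) nearest=22 d=8 new=(19,35) → add node 23 parent=22 cost=39
24. q=(4,34) nearest=15 d=5 new=(4,32) → add node 24 parent=15 cost=36
25. q=(12,7) nearest=3 d=2 new=(12,7) → add node 25 parent=3 cost=11; rewire 16→25 (16<18)
26. q=(7,37) nearest=24 d=5 new=(7,35) → blocked by [7,10]×[32,38], reject
27. q=(18,20) nearest=10 d=5 new=(16,20) → blocked by [16,25]×[17,21], reject
28. q=(14,50) nearest=23 d=15 new=(16,38) → add node 26 parent=23 cost=42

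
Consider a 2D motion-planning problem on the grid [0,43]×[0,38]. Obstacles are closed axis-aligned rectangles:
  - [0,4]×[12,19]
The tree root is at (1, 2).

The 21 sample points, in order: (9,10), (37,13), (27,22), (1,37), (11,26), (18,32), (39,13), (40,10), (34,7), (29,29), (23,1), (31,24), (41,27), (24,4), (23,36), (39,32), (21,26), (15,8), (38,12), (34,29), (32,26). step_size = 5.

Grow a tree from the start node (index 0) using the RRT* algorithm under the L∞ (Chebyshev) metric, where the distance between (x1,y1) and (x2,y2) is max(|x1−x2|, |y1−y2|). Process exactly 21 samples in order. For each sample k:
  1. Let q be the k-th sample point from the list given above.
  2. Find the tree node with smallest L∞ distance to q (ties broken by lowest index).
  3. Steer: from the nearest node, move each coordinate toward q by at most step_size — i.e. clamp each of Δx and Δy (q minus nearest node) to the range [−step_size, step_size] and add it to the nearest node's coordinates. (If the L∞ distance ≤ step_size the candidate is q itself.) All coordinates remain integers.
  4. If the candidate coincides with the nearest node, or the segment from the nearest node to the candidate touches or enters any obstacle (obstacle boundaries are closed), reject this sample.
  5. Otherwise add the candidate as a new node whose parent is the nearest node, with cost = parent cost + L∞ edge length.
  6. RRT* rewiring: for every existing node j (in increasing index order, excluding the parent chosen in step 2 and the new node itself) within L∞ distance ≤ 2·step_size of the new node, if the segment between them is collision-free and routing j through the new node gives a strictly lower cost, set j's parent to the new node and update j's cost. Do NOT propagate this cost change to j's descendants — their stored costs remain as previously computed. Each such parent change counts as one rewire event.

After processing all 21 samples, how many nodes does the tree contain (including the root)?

1. q=(9,10) nearest=0 d=8 new=(6,7) → add node 1 parent=0 cost=5
2. q=(37,13) nearest=1 d=31 new=(11,12) → add node 2 parent=1 cost=10
3. q=(27,22) nearest=2 d=16 new=(16,17) → add node 3 parent=2 cost=15
4. q=(1,37) nearest=3 d=20 new=(11,22) → add node 4 parent=3 cost=20
5. q=(11,26) nearest=4 d=4 new=(11,26) → add node 5 parent=4 cost=24
6. q=(18,32) nearest=5 d=7 new=(16,31) → add node 6 parent=5 cost=29
7. q=(39,13) nearest=3 d=23 new=(21,13) → add node 7 parent=3 cost=20
8. q=(40,10) nearest=7 d=19 new=(26,10) → add node 8 parent=7 cost=25
9. q=(34,7) nearest=8 d=8 new=(31,7) → add node 9 parent=8 cost=30
10. q=(29,29) nearest=3 d=13 new=(21,22) → add node 10 parent=3 cost=20
11. q=(23,1) nearest=9 d=8 new=(26,2) → add node 11 parent=9 cost=35
12. q=(31,24) nearest=10 d=10 new=(26,24) → add node 12 parent=10 cost=25
13. q=(41,27) nearest=12 d=15 new=(31,27) → add node 13 parent=12 cost=30
14. q=(24,4) nearest=11 d=2 new=(24,4) → add node 14 parent=11 cost=37
15. q=(23,36) nearest=6 d=7 new=(21,36) → add node 15 parent=6 cost=34
16. q=(39,32) nearest=13 d=8 new=(36,32) → add node 16 parent=13 cost=35
17. q=(21,26) nearest=10 d=4 new=(21,26) → add node 17 parent=10 cost=24
18. q=(15,8) nearest=2 d=4 new=(15,8) → add node 18 parent=2 cost=14; rewire 14→18 (23<37)
19. q=(38,12) nearest=9 d=7 new=(36,12) → add node 19 parent=9 cost=35
20. q=(34,29) nearest=13 d=3 new=(34,29) → add node 20 parent=13 cost=33
21. q=(32,26) nearest=13 d=1 new=(32,26) → add node 21 parent=13 cost=31

Node count: 22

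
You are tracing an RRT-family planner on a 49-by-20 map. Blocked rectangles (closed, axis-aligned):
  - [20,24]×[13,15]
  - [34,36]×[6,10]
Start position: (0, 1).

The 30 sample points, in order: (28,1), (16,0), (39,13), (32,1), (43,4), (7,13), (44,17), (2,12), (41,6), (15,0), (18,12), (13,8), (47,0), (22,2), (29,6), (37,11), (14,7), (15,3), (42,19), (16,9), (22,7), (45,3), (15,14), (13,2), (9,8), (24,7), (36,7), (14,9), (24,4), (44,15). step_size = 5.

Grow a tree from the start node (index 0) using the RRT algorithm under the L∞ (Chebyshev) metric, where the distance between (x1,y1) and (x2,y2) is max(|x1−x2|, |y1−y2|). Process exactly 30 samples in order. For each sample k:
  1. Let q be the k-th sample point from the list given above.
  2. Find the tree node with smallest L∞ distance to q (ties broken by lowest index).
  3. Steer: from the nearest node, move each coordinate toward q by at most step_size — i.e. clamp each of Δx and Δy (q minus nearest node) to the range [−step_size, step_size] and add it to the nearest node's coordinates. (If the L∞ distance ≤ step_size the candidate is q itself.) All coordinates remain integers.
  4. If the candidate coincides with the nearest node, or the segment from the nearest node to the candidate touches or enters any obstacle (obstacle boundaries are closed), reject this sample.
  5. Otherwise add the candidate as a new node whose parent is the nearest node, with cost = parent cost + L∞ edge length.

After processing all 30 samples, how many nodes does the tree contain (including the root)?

Node count: 29

1. q=(28,1) nearest=0 d=28 new=(5,1) → add node 1 parent=0 cost=5
2. q=(16,0) nearest=1 d=11 new=(10,0) → add node 2 parent=1 cost=10
3. q=(39,13) nearest=2 d=29 new=(15,5) → add node 3 parent=2 cost=15
4. q=(32,1) nearest=3 d=17 new=(20,1) → add node 4 parent=3 cost=20
5. q=(43,4) nearest=4 d=23 new=(25,4) → add node 5 parent=4 cost=25
6. q=(7,13) nearest=3 d=8 new=(10,10) → add node 6 parent=3 cost=20
7. q=(44,17) nearest=5 d=19 new=(30,9) → add node 7 parent=5 cost=30
8. q=(2,12) nearest=6 d=8 new=(5,12) → add node 8 parent=6 cost=25
9. q=(41,6) nearest=7 d=11 new=(35,6) → blocked by [34,36]×[6,10], reject
10. q=(15,0) nearest=2 d=5 new=(15,0) → add node 9 parent=2 cost=15
11. q=(18,12) nearest=3 d=7 new=(18,10) → add node 10 parent=3 cost=20
12. q=(13,8) nearest=3 d=3 new=(13,8) → add node 11 parent=3 cost=18
13. q=(47,0) nearest=7 d=17 new=(35,4) → add node 12 parent=7 cost=35
14. q=(22,2) nearest=4 d=2 new=(22,2) → add node 13 parent=4 cost=22
15. q=(29,6) nearest=7 d=3 new=(29,6) → add node 14 parent=7 cost=33
16. q=(37,11) nearest=7 d=7 new=(35,11) → add node 15 parent=7 cost=35
17. q=(14,7) nearest=11 d=1 new=(14,7) → add node 16 parent=11 cost=19
18. q=(15,3) nearest=3 d=2 new=(15,3) → add node 17 parent=3 cost=17
19. q=(42,19) nearest=15 d=8 new=(40,16) → add node 18 parent=15 cost=40
20. q=(16,9) nearest=10 d=2 new=(16,9) → add node 19 parent=10 cost=22
21. q=(22,7) nearest=5 d=3 new=(22,7) → add node 20 parent=5 cost=28
22. q=(45,3) nearest=12 d=10 new=(40,3) → add node 21 parent=12 cost=40
23. q=(15,14) nearest=10 d=4 new=(15,14) → add node 22 parent=10 cost=24
24. q=(13,2) nearest=9 d=2 new=(13,2) → add node 23 parent=9 cost=17
25. q=(9,8) nearest=6 d=2 new=(9,8) → add node 24 parent=6 cost=22
26. q=(24,7) nearest=20 d=2 new=(24,7) → add node 25 parent=20 cost=30
27. q=(36,7) nearest=12 d=3 new=(36,7) → blocked by [34,36]×[6,10], reject
28. q=(14,9) nearest=11 d=1 new=(14,9) → add node 26 parent=11 cost=19
29. q=(24,4) nearest=5 d=1 new=(24,4) → add node 27 parent=5 cost=26
30. q=(44,15) nearest=18 d=4 new=(44,15) → add node 28 parent=18 cost=44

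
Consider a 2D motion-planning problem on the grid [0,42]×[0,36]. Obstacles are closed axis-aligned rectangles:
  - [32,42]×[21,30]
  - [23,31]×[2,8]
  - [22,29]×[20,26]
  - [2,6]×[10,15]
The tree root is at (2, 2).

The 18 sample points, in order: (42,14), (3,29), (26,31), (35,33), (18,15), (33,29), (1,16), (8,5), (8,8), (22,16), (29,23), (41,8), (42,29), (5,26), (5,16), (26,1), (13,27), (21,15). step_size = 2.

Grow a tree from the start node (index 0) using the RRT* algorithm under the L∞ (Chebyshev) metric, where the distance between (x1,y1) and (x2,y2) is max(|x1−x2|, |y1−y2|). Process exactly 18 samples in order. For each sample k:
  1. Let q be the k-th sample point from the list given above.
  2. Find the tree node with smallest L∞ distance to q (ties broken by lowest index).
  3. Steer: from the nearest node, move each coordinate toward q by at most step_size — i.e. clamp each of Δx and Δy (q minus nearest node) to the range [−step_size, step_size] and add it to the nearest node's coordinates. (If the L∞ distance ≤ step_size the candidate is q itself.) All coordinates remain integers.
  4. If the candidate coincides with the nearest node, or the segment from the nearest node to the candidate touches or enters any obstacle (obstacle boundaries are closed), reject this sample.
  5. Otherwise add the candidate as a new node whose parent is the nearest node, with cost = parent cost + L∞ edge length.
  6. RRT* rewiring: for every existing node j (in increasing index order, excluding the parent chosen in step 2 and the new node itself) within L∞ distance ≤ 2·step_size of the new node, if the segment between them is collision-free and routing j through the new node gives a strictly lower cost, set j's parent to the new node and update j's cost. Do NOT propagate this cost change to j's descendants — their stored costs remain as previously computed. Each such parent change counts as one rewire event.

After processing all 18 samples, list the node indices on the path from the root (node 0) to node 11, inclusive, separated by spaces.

1. q=(42,14) nearest=0 d=40 new=(4,4) → add node 1 parent=0 cost=2
2. q=(3,29) nearest=1 d=25 new=(3,6) → add node 2 parent=1 cost=4
3. q=(26,31) nearest=2 d=25 new=(5,8) → add node 3 parent=2 cost=6
4. q=(35,33) nearest=3 d=30 new=(7,10) → add node 4 parent=3 cost=8
5. q=(18,15) nearest=4 d=11 new=(9,12) → add node 5 parent=4 cost=10
6. q=(33,29) nearest=5 d=24 new=(11,14) → add node 6 parent=5 cost=12
7. q=(1,16) nearest=4 d=6 new=(5,12) → blocked by [2,6]×[10,15], reject
8. q=(8,5) nearest=3 d=3 new=(7,6) → add node 7 parent=3 cost=8
9. q=(8,8) nearest=4 d=2 new=(8,8) → add node 8 parent=4 cost=10
10. q=(22,16) nearest=6 d=11 new=(13,16) → add node 9 parent=6 cost=14
11. q=(29,23) nearest=9 d=16 new=(15,18) → add node 10 parent=9 cost=16
12. q=(41,8) nearest=10 d=26 new=(17,16) → add node 11 parent=10 cost=18
13. q=(42,29) nearest=11 d=25 new=(19,18) → add node 12 parent=11 cost=20
14. q=(5,26) nearest=9 d=10 new=(11,18) → add node 13 parent=9 cost=16
15. q=(5,16) nearest=5 d=4 new=(7,14) → add node 14 parent=5 cost=12
16. q=(26,1) nearest=6 d=15 new=(13,12) → add node 15 parent=6 cost=14
17. q=(13,27) nearest=10 d=9 new=(13,20) → add node 16 parent=10 cost=18
18. q=(21,15) nearest=12 d=3 new=(21,16) → add node 17 parent=12 cost=22

Path: 0 1 2 3 4 5 6 9 10 11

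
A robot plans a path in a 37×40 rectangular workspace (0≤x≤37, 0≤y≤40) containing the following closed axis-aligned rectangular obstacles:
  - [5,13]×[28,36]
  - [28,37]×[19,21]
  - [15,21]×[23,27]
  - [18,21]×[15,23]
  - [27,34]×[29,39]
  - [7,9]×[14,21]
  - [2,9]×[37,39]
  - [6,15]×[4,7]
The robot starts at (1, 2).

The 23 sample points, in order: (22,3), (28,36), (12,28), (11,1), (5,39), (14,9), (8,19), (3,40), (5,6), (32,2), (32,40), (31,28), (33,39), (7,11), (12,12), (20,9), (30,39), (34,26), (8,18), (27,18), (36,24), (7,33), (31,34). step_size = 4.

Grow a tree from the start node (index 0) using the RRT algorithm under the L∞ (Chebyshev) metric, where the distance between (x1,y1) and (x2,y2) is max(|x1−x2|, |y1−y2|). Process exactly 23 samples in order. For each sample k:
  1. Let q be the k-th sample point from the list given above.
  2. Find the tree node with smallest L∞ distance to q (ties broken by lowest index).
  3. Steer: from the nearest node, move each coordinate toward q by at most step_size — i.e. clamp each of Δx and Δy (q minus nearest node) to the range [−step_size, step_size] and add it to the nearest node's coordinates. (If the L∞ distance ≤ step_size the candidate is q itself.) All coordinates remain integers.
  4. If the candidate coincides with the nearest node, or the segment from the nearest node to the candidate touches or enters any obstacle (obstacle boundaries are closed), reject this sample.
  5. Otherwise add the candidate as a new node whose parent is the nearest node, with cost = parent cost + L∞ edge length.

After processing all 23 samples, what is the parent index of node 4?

1. q=(22,3) nearest=0 d=21 new=(5,3) → add node 1 parent=0 cost=4
2. q=(28,36) nearest=1 d=33 new=(9,7) → blocked by [6,15]×[4,7], reject
3. q=(12,28) nearest=1 d=25 new=(9,7) → blocked by [6,15]×[4,7], reject
4. q=(11,1) nearest=1 d=6 new=(9,1) → add node 2 parent=1 cost=8
5. q=(5,39) nearest=1 d=36 new=(5,7) → add node 3 parent=1 cost=8
6. q=(14,9) nearest=2 d=8 new=(13,5) → blocked by [6,15]×[4,7], reject
7. q=(8,19) nearest=3 d=12 new=(8,11) → add node 4 parent=3 cost=12
8. q=(3,40) nearest=4 d=29 new=(4,15) → add node 5 parent=4 cost=16
9. q=(5,6) nearest=3 d=1 new=(5,6) → add node 6 parent=3 cost=9
10. q=(32,2) nearest=2 d=23 new=(13,2) → add node 7 parent=2 cost=12
11. q=(32,40) nearest=5 d=28 new=(8,19) → blocked by [7,9]×[14,21], reject
12. q=(31,28) nearest=4 d=23 new=(12,15) → add node 8 parent=4 cost=16
13. q=(33,39) nearest=8 d=24 new=(16,19) → add node 9 parent=8 cost=20
14. q=(7,11) nearest=4 d=1 new=(7,11) → add node 10 parent=4 cost=13
15. q=(12,12) nearest=8 d=3 new=(12,12) → add node 11 parent=8 cost=19
16. q=(20,9) nearest=7 d=7 new=(17,6) → blocked by [6,15]×[4,7], reject
17. q=(30,39) nearest=9 d=20 new=(20,23) → blocked by [15,21]×[23,27], reject
18. q=(34,26) nearest=9 d=18 new=(20,23) → blocked by [15,21]×[23,27], reject
19. q=(8,18) nearest=5 d=4 new=(8,18) → blocked by [7,9]×[14,21], reject
20. q=(27,18) nearest=9 d=11 new=(20,18) → blocked by [18,21]×[15,23], reject
21. q=(36,24) nearest=9 d=20 new=(20,23) → blocked by [15,21]×[23,27], reject
22. q=(7,33) nearest=9 d=14 new=(12,23) → add node 12 parent=9 cost=24
23. q=(31,34) nearest=9 d=15 new=(20,23) → blocked by [15,21]×[23,27], reject

Parent of node 4: 3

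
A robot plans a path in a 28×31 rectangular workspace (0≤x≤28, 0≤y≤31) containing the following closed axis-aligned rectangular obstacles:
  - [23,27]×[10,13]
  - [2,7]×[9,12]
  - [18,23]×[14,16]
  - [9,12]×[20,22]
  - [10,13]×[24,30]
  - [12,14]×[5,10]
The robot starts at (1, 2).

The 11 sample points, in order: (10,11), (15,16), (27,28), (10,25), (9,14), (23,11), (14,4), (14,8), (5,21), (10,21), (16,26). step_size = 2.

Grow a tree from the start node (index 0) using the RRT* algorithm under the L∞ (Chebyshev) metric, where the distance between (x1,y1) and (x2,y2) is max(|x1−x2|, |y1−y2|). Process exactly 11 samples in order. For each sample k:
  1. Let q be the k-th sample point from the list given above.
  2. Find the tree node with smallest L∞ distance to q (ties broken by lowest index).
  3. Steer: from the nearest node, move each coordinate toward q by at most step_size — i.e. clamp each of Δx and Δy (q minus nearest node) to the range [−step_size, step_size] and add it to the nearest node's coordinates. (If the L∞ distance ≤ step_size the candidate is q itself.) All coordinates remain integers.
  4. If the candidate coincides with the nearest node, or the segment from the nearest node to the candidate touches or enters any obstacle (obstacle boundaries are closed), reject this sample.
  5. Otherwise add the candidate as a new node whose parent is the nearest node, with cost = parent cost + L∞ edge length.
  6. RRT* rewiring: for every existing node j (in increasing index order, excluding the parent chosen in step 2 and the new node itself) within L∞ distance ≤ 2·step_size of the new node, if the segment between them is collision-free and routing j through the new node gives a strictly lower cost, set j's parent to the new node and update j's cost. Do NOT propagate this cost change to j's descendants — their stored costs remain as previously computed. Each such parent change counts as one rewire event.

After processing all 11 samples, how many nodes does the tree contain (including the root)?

Node count: 11

1. q=(10,11) nearest=0 d=9 new=(3,4) → add node 1 parent=0 cost=2
2. q=(15,16) nearest=1 d=12 new=(5,6) → add node 2 parent=1 cost=4
3. q=(27,28) nearest=2 d=22 new=(7,8) → add node 3 parent=2 cost=6
4. q=(10,25) nearest=3 d=17 new=(9,10) → add node 4 parent=3 cost=8
5. q=(9,14) nearest=4 d=4 new=(9,12) → add node 5 parent=4 cost=10
6. q=(23,11) nearest=4 d=14 new=(11,11) → add node 6 parent=4 cost=10
7. q=(14,4) nearest=4 d=6 new=(11,8) → add node 7 parent=4 cost=10
8. q=(14,8) nearest=6 d=3 new=(13,9) → blocked by [12,14]×[5,10], reject
9. q=(5,21) nearest=5 d=9 new=(7,14) → add node 8 parent=5 cost=12
10. q=(10,21) nearest=8 d=7 new=(9,16) → add node 9 parent=8 cost=14
11. q=(16,26) nearest=9 d=10 new=(11,18) → add node 10 parent=9 cost=16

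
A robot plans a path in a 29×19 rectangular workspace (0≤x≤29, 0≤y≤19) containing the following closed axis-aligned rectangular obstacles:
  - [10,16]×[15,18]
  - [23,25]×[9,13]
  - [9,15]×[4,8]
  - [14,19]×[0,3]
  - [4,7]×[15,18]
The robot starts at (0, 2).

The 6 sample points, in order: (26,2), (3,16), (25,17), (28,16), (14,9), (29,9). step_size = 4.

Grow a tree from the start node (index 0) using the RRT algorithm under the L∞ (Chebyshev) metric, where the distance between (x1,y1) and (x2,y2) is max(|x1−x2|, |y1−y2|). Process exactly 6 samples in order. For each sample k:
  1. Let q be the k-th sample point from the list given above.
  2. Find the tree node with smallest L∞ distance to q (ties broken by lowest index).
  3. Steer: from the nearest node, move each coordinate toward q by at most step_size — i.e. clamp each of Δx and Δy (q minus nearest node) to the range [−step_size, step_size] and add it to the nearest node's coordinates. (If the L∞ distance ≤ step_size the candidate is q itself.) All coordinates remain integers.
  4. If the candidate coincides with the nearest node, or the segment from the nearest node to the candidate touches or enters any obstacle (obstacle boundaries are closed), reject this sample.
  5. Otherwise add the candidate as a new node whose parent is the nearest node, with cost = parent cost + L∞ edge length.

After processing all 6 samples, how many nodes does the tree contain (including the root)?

Node count: 4

1. q=(26,2) nearest=0 d=26 new=(4,2) → add node 1 parent=0 cost=4
2. q=(3,16) nearest=0 d=14 new=(3,6) → add node 2 parent=0 cost=4
3. q=(25,17) nearest=1 d=21 new=(8,6) → add node 3 parent=1 cost=8
4. q=(28,16) nearest=3 d=20 new=(12,10) → blocked by [9,15]×[4,8], reject
5. q=(14,9) nearest=3 d=6 new=(12,9) → blocked by [9,15]×[4,8], reject
6. q=(29,9) nearest=3 d=21 new=(12,9) → blocked by [9,15]×[4,8], reject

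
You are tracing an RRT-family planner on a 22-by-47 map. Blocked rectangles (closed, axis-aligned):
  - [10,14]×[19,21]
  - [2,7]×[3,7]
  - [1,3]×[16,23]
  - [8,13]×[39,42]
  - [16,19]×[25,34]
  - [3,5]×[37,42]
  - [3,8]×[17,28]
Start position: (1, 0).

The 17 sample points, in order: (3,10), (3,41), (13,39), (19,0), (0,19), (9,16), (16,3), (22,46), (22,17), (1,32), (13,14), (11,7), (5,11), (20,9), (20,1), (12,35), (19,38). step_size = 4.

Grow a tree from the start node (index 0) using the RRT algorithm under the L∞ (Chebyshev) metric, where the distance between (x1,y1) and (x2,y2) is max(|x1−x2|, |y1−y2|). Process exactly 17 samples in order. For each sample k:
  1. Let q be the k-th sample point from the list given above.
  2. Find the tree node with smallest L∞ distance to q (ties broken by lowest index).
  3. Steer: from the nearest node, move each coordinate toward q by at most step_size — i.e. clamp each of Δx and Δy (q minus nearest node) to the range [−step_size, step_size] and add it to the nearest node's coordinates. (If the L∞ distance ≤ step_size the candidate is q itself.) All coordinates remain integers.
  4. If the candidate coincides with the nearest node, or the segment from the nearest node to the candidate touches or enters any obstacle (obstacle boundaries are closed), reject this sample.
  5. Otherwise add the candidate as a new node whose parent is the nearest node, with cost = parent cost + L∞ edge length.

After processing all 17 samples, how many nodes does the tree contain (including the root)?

1. q=(3,10) nearest=0 d=10 new=(3,4) → blocked by [2,7]×[3,7], reject
2. q=(3,41) nearest=0 d=41 new=(3,4) → blocked by [2,7]×[3,7], reject
3. q=(13,39) nearest=0 d=39 new=(5,4) → blocked by [2,7]×[3,7], reject
4. q=(19,0) nearest=0 d=18 new=(5,0) → add node 1 parent=0 cost=4
5. q=(0,19) nearest=0 d=19 new=(0,4) → add node 2 parent=0 cost=4
6. q=(9,16) nearest=2 d=12 new=(4,8) → blocked by [2,7]×[3,7], reject
7. q=(16,3) nearest=1 d=11 new=(9,3) → add node 3 parent=1 cost=8
8. q=(22,46) nearest=2 d=42 new=(4,8) → blocked by [2,7]×[3,7], reject
9. q=(22,17) nearest=3 d=14 new=(13,7) → add node 4 parent=3 cost=12
10. q=(1,32) nearest=4 d=25 new=(9,11) → add node 5 parent=4 cost=16
11. q=(13,14) nearest=5 d=4 new=(13,14) → add node 6 parent=5 cost=20
12. q=(11,7) nearest=4 d=2 new=(11,7) → add node 7 parent=4 cost=14
13. q=(5,11) nearest=5 d=4 new=(5,11) → add node 8 parent=5 cost=20
14. q=(20,9) nearest=4 d=7 new=(17,9) → add node 9 parent=4 cost=16
15. q=(20,1) nearest=4 d=7 new=(17,3) → add node 10 parent=4 cost=16
16. q=(12,35) nearest=6 d=21 new=(12,18) → add node 11 parent=6 cost=24
17. q=(19,38) nearest=11 d=20 new=(16,22) → blocked by [10,14]×[19,21], reject

Node count: 12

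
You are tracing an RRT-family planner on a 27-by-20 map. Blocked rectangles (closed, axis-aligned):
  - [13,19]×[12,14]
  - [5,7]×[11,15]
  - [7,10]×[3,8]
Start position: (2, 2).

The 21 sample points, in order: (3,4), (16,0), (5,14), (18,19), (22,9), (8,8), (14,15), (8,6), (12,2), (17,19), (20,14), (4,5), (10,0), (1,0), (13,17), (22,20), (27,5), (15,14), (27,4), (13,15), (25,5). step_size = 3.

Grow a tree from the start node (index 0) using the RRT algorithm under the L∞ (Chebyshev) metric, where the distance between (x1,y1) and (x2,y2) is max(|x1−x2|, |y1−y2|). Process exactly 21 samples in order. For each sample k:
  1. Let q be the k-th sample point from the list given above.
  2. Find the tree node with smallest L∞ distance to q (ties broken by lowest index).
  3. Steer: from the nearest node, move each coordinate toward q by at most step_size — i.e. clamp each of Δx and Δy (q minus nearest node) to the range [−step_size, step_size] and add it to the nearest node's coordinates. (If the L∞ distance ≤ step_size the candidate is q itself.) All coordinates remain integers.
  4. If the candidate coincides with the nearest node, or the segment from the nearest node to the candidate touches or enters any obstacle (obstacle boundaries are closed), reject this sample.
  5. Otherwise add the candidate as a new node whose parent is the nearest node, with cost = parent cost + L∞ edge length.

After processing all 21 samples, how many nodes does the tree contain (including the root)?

1. q=(3,4) nearest=0 d=2 new=(3,4) → add node 1 parent=0 cost=2
2. q=(16,0) nearest=1 d=13 new=(6,1) → add node 2 parent=1 cost=5
3. q=(5,14) nearest=1 d=10 new=(5,7) → add node 3 parent=1 cost=5
4. q=(18,19) nearest=3 d=13 new=(8,10) → add node 4 parent=3 cost=8
5. q=(22,9) nearest=4 d=14 new=(11,9) → add node 5 parent=4 cost=11
6. q=(8,8) nearest=4 d=2 new=(8,8) → blocked by [7,10]×[3,8], reject
7. q=(14,15) nearest=4 d=6 new=(11,13) → add node 6 parent=4 cost=11
8. q=(8,6) nearest=3 d=3 new=(8,6) → blocked by [7,10]×[3,8], reject
9. q=(12,2) nearest=2 d=6 new=(9,2) → add node 7 parent=2 cost=8
10. q=(17,19) nearest=6 d=6 new=(14,16) → add node 8 parent=6 cost=14
11. q=(20,14) nearest=8 d=6 new=(17,14) → blocked by [13,19]×[12,14], reject
12. q=(4,5) nearest=1 d=1 new=(4,5) → add node 9 parent=1 cost=3
13. q=(10,0) nearest=7 d=2 new=(10,0) → add node 10 parent=7 cost=10
14. q=(1,0) nearest=0 d=2 new=(1,0) → add node 11 parent=0 cost=2
15. q=(13,17) nearest=8 d=1 new=(13,17) → add node 12 parent=8 cost=15
16. q=(22,20) nearest=8 d=8 new=(17,19) → add node 13 parent=8 cost=17
17. q=(27,5) nearest=8 d=13 new=(17,13) → blocked by [13,19]×[12,14], reject
18. q=(15,14) nearest=8 d=2 new=(15,14) → blocked by [13,19]×[12,14], reject
19. q=(27,4) nearest=8 d=13 new=(17,13) → blocked by [13,19]×[12,14], reject
20. q=(13,15) nearest=8 d=1 new=(13,15) → add node 14 parent=8 cost=15
21. q=(25,5) nearest=8 d=11 new=(17,13) → blocked by [13,19]×[12,14], reject

Node count: 15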